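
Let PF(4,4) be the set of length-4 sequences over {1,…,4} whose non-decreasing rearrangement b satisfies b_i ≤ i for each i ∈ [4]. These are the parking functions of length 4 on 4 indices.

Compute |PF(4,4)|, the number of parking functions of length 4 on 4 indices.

Count = (4+1−4)·(4+1)^{4−1} = 1×125 = 125 [KW]
E.g. (4,2,1,2) → sorted (1,2,2,4): b_i ≤ i ∀i, a PF.

125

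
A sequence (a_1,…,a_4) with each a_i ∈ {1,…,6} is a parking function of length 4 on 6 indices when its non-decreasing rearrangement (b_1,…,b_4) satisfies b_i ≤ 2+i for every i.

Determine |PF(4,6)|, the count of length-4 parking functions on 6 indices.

|PF(4,6)| = 3·7^3 = 3×343 = 1029
Example (1,6,2,3) → sorted (1,2,3,6): b_i ≤ 2+i ∀i, a PF.

1029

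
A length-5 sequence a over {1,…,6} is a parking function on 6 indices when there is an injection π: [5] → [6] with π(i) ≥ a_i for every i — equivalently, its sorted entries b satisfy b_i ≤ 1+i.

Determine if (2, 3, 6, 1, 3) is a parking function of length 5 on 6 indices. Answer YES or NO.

Order a: b = (1, 2, 3, 3, 6).
  b_1=1 ≤ 2
  b_2=2 ≤ 3
  b_3=3 ≤ 4
  b_4=3 ≤ 5
  b_5=6 ≤ 6
All bounds hold ⇒ YES

YES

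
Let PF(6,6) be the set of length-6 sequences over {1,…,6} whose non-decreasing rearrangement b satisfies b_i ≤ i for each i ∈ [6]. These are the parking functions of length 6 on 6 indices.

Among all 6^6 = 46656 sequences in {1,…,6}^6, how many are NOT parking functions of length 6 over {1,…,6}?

29849

Count = (7−6)·7^(6−1) = 1×16807 = 16807 (Pollak)
Check (6,3,2,4,2,4) → sorted (2,2,3,4,4,6): b_1=2>1, not a PF.
Total 46656; non-PF = 46656−16807 = 29849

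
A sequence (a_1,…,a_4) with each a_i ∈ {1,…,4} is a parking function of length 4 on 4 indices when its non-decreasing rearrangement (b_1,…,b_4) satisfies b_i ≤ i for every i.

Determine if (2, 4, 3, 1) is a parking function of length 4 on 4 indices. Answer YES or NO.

YES

Sorted: b = (1, 2, 3, 4).
  b_1=1 ≤ 1
  b_2=2 ≤ 2
  b_3=3 ≤ 3
  b_4=4 ≤ 4
All bounds hold ⇒ YES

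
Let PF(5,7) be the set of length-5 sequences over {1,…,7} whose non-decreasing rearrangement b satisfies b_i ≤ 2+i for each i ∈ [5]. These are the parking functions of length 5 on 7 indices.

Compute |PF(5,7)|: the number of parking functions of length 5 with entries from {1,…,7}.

12288

|PF(5,7)| = (8−5)·8^(5−1) = 3·4096 = 12288 (Pollak)
Example (2,4,5,4,5) → sorted (2,4,4,5,5): b_i ≤ 2+i ∀i, a PF.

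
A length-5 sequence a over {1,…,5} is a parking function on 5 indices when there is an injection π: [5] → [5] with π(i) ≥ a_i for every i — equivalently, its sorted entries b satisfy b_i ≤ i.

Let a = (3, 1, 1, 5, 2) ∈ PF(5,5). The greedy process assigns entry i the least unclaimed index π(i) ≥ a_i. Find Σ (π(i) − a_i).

Σπ = 5·6/2 = 15 (π permutes [5]); Σa = 3+1+1+5+2 = 12; disp = 15−12 = 3.

3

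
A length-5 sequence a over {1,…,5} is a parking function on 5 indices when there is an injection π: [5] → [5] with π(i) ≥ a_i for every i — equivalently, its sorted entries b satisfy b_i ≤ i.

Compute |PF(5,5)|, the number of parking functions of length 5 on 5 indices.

|PF| = (6−5)·6^(5−1) = 1·1296 = 1296 (Pollak)
Example (2,4,1,1,3) → sorted (1,1,2,3,4): b_i ≤ i ∀i, a PF.

1296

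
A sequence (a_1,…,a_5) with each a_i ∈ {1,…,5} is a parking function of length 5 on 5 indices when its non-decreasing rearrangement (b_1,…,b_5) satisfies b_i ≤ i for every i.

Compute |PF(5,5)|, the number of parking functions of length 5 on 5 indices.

|PF(5,5)| = (6−5)·6^(5−1) = 1×1296 = 1296 (Pollak)
Check (3,1,5,1,1) → sorted (1,1,1,3,5): b_i ≤ i ∀i, a PF.

1296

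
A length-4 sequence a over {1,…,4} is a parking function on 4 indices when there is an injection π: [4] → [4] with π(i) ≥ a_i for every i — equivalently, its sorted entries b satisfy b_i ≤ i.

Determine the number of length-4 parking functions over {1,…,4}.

125

Count = (4+1−4)·(4+1)^{4−1} = 1·125 = 125 (Konheim–Weiss)
E.g. (1,2,3,2) → sorted (1,2,2,3): b_i ≤ i ∀i, a PF.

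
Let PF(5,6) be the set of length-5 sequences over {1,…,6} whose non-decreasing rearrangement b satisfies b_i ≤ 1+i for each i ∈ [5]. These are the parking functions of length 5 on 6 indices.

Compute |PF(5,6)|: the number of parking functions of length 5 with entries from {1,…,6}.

4802

|PF(5,6)| = (7−5)·7^(5−1) = 2×2401 = 4802 [KW]
One tuple (4,1,5,2,2) → sorted (1,2,2,4,5): b_i ≤ 1+i ∀i, a PF.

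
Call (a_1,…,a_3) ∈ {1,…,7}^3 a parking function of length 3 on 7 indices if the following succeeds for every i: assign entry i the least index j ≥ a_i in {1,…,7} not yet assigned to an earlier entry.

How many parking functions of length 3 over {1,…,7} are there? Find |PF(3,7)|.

320

#PF = (7+1−3)·(7+1)^{3−1} = 5·64 = 320
E.g. (5,5,2) → sorted (2,5,5): b_i ≤ 4+i ∀i, a PF.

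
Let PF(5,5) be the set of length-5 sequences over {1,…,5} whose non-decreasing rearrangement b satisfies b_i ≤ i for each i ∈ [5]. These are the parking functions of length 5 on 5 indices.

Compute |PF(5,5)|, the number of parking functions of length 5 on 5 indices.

1296

|PF(5,5)| = (6−5)·6^(5−1) = 1·1296 = 1296 (Konheim–Weiss)
E.g. (3,5,1,1,2) → sorted (1,1,2,3,5): b_i ≤ i ∀i, a PF.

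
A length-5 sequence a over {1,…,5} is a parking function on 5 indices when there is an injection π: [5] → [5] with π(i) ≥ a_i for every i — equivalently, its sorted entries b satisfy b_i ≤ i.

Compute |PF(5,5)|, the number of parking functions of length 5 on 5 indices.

#PF = (5+1−5)·(5+1)^{5−1} = 1 · 1296 = 1296 (Pollak)
Check (1,1,5,2,2) → sorted (1,1,2,2,5): b_i ≤ i ∀i, a PF.

1296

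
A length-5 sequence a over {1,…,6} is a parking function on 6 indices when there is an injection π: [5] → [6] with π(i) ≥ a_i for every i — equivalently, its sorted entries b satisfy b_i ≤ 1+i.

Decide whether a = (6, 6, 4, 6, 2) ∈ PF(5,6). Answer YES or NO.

NO

Rearranged: b = (2, 4, 6, 6, 6).
  b_1=2 ≤ 2
  b_2=4 > 3
  fails at i=2 ⇒ NO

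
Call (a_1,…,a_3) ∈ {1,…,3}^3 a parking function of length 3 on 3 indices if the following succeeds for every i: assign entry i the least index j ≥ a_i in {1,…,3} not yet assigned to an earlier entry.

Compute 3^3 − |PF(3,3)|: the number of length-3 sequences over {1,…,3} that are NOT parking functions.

#PF = 1·4^2 = 1×16 = 16
Check (3,1,3) → sorted (1,3,3): b_2=3>2, not a PF.
3^3 − 16 = 27 − 16 = 11

11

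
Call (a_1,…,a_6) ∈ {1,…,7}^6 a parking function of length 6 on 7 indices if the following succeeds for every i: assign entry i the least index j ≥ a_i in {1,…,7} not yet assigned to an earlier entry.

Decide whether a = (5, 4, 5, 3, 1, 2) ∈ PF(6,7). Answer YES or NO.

Rearranged: b = (1, 2, 3, 4, 5, 5).
  b_1=1 ≤ 2
  b_2=2 ≤ 3
  b_3=3 ≤ 4
  b_4=4 ≤ 5
  b_5=5 ≤ 6
  b_6=5 ≤ 7
All bounds hold ⇒ YES

YES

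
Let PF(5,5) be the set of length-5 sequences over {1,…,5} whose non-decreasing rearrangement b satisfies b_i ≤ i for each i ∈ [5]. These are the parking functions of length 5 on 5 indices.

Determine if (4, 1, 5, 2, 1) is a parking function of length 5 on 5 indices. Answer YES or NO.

YES

Sorted: b = (1, 1, 2, 4, 5).
  b_1=1 ≤ 1
  b_2=1 ≤ 2
  b_3=2 ≤ 3
  b_4=4 ≤ 4
  b_5=5 ≤ 5
All bounds hold ⇒ YES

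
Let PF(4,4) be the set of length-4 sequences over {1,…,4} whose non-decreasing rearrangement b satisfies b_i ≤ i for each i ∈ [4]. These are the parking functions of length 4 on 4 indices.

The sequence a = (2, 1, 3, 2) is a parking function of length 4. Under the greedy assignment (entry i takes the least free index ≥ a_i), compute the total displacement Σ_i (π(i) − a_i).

Σπ = 4·5/2 = 10 (π permutes [4]); Σa = 2+1+3+2 = 8; disp = 10−8 = 2.

2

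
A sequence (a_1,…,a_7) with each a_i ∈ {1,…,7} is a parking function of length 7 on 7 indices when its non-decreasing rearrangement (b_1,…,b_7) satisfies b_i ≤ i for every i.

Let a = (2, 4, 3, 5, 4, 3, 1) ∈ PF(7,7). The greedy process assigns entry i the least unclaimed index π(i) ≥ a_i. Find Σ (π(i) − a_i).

6

Σπ(i) = 1+…+7 = 28; Σa = 2+4+3+5+4+3+1 = 22; disp = 28−22 = 6.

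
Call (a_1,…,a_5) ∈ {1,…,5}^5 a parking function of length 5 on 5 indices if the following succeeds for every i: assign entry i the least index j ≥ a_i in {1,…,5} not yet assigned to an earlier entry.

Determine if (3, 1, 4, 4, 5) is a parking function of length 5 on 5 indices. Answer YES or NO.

NO

Rearranged: b = (1, 3, 4, 4, 5).
  b_1=1 ≤ 1
  b_2=3 > 2
  fails at i=2 ⇒ NO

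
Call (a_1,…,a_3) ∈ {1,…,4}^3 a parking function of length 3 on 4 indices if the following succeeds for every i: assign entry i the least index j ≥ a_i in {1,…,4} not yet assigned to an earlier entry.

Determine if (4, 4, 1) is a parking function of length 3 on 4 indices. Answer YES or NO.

NO

Rearranged: b = (1, 4, 4).
  b_1=1 ≤ 2
  b_2=4 > 3
  fails at i=2 ⇒ NO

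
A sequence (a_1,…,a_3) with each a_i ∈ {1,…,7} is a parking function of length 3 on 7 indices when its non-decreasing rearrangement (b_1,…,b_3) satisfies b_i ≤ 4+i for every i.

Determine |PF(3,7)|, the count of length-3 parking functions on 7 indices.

Count = (7−3+1)·(7+1)^(3−1) = 5 · 64 = 320 (Pollak)
E.g. (1,6,2) → sorted (1,2,6): b_i ≤ 4+i ∀i, a PF.

320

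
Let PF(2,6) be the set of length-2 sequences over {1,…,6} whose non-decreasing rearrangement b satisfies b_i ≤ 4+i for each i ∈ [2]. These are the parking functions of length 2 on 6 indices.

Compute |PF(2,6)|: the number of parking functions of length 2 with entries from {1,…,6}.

|PF| = (6+1−2)·(6+1)^{2−1} = 5·7 = 35
Example (5,3) → sorted (3,5): b_i ≤ 4+i ∀i, a PF.

35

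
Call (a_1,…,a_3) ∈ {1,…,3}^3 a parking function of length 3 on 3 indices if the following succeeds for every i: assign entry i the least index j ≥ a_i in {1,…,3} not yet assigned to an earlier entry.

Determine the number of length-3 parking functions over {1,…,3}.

Count = (3+1−3)·(3+1)^{3−1} = 1×16 = 16 (Konheim–Weiss)
E.g. (1,2,2) → sorted (1,2,2): b_i ≤ i ∀i, a PF.

16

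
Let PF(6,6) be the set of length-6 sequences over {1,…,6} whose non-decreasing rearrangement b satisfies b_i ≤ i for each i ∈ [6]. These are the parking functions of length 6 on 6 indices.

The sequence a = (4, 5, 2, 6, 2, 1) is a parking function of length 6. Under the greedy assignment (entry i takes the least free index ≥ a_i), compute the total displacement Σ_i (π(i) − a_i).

1

Σπ = 21 ({1..6} each once); Σa = 4+5+2+6+2+1 = 20; disp = 21−20 = 1.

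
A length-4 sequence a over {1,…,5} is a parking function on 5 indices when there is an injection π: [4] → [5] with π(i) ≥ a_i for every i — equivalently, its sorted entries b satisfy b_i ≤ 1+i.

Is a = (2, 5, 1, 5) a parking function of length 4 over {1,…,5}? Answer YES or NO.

Order a: b = (1, 2, 5, 5).
  b_1=1 ≤ 2
  b_2=2 ≤ 3
  b_3=5 > 4
  fails at i=3 ⇒ NO

NO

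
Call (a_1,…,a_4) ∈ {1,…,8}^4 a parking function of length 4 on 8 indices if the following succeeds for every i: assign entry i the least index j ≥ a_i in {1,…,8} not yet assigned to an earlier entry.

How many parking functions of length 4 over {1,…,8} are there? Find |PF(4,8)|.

3645

#PF = (8+1−4)·(8+1)^{4−1} = 5·729 = 3645 (Pollak)
E.g. (1,4,3,4) → sorted (1,3,4,4): b_i ≤ 4+i ∀i, a PF.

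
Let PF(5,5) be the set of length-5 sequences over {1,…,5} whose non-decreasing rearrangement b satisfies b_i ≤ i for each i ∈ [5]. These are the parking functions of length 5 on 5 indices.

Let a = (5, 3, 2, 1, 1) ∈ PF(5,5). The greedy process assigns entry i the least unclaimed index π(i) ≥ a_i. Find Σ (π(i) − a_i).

3

Σπ = 5·6/2 = 15 (π permutes [5]); Σa = 5+3+2+1+1 = 12; disp = 15−12 = 3.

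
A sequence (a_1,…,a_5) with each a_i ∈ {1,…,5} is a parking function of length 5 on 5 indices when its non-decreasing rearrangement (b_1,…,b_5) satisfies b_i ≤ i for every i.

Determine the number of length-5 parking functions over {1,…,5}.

1296

Count = (6−5)·6^(5−1) = 1·1296 = 1296 [KW]
One tuple (3,1,1,5,1) → sorted (1,1,1,3,5): b_i ≤ i ∀i, a PF.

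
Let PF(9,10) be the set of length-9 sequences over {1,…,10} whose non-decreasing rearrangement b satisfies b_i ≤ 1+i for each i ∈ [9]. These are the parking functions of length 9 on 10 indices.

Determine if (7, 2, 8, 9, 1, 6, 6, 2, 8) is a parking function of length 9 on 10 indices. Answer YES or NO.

NO

Order a: b = (1, 2, 2, 6, 6, 7, 8, 8, 9).
  b_1=1 ≤ 2
  b_2=2 ≤ 3
  b_3=2 ≤ 4
  b_4=6 > 5
  fails at i=4 ⇒ NO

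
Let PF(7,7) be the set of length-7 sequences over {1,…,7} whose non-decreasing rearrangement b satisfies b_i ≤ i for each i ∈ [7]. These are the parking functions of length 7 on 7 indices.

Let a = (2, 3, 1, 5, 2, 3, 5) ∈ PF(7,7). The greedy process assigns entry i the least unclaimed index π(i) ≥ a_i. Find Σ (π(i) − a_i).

Σπ = 28 ({1..7} each once); Σa = 2+3+1+5+2+3+5 = 21; disp = 28−21 = 7.

7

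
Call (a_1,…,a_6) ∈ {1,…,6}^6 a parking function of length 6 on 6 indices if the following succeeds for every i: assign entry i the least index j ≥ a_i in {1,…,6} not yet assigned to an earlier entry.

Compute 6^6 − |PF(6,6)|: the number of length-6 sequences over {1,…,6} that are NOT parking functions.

29849

#PF = (6−6+1)·(6+1)^(6−1) = 1×16807 = 16807 [KW]
Example (6,5,6,3,4,3) → sorted (3,3,4,5,6,6): b_1=3>1, not a PF.
Total 46656; non-PF = 46656−16807 = 29849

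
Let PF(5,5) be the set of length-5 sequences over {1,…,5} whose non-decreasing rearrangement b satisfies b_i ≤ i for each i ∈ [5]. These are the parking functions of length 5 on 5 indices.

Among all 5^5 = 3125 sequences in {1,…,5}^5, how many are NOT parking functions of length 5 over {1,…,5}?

1829

|PF| = (6−5)·6^(5−1) = 1·1296 = 1296 (Pollak)
Example (2,4,3,5,2) → sorted (2,2,3,4,5): b_1=2>1, not a PF.
5^5 − 1296 = 3125 − 1296 = 1829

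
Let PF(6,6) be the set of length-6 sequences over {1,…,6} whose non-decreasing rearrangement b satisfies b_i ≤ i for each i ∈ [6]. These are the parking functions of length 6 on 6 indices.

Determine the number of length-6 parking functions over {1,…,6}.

16807

|PF(6,6)| = (6−6+1)·(6+1)^(6−1) = 1·16807 = 16807
One tuple (1,1,5,1,4,5) → sorted (1,1,1,4,5,5): b_i ≤ i ∀i, a PF.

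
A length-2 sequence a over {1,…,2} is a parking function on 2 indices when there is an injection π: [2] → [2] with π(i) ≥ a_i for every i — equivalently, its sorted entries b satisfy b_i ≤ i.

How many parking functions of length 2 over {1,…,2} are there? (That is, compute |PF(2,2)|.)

Count = (2+1−2)·(2+1)^{2−1} = 1·3 = 3 [KW]
One tuple (2,1) → sorted (1,2): b_i ≤ i ∀i, a PF.

3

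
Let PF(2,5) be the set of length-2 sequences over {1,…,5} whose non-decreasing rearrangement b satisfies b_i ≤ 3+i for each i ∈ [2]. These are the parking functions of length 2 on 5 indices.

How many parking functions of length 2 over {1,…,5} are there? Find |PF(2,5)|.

24

Count = 4·6^1 = 4 · 6 = 24 (Konheim–Weiss)
One tuple (5,1) → sorted (1,5): b_i ≤ 3+i ∀i, a PF.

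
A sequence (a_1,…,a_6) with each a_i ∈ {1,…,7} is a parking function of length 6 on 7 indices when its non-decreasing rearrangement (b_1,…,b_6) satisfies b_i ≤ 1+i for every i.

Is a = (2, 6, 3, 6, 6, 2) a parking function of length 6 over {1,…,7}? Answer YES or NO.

Rearranged: b = (2, 2, 3, 6, 6, 6).
  b_1=2 ≤ 2
  b_2=2 ≤ 3
  b_3=3 ≤ 4
  b_4=6 > 5
  fails at i=4 ⇒ NO

NO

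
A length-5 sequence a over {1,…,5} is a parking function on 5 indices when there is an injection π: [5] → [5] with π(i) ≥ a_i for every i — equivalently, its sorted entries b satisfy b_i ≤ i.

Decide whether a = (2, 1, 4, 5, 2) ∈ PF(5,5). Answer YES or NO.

Rearranged: b = (1, 2, 2, 4, 5).
  b_1=1 ≤ 1
  b_2=2 ≤ 2
  b_3=2 ≤ 3
  b_4=4 ≤ 4
  b_5=5 ≤ 5
All bounds hold ⇒ YES

YES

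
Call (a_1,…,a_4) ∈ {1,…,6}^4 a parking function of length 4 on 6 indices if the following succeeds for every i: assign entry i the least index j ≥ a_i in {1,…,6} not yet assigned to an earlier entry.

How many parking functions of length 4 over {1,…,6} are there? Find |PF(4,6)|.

|PF(4,6)| = (6+1−4)·(6+1)^{4−1} = 3 · 343 = 1029 (Pollak)
Example (3,3,2,2) → sorted (2,2,3,3): b_i ≤ 2+i ∀i, a PF.

1029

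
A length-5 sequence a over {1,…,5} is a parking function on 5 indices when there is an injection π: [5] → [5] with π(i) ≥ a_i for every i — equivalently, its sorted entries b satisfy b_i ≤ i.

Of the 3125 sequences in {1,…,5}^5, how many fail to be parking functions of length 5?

|PF(5,5)| = (5−5+1)·(5+1)^(5−1) = 1 · 1296 = 1296 (Pollak)
Example (5,2,4,5,4) → sorted (2,4,4,5,5): b_1=2>1, not a PF.
So 3125 − 1296 = 1829 fail.

1829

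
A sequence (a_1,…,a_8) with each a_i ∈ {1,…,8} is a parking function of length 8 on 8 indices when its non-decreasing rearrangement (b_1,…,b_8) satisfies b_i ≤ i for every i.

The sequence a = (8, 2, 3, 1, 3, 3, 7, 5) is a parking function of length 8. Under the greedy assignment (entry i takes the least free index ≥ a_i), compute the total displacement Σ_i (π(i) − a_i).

4

Σπ = 36 ({1..8} each once); Σa = 8+2+3+1+3+3+7+5 = 32; disp = 36−32 = 4.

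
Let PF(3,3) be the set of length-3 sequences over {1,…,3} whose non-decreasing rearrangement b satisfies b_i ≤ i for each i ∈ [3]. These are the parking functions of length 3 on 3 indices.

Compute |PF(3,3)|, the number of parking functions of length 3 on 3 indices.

16

|PF(3,3)| = (4−3)·4^(3−1) = 1 · 16 = 16 (Konheim–Weiss)
Check (1,1,1) → sorted (1,1,1): b_i ≤ i ∀i, a PF.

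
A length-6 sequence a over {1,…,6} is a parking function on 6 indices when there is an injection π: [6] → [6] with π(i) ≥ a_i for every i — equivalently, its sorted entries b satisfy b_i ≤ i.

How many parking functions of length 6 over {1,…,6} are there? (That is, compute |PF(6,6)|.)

|PF| = 1·7^5 = 1 · 16807 = 16807
E.g. (4,3,6,1,3,2) → sorted (1,2,3,3,4,6): b_i ≤ i ∀i, a PF.

16807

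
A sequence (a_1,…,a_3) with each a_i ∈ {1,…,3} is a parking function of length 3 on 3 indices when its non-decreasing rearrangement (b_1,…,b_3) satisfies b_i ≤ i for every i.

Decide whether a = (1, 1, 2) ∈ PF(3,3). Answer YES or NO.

Rearranged: b = (1, 1, 2).
  b_1=1 ≤ 1
  b_2=1 ≤ 2
  b_3=2 ≤ 3
All bounds hold ⇒ YES

YES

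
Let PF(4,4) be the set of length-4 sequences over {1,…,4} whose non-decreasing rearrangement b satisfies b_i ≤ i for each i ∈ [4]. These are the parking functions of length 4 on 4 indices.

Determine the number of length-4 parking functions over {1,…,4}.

Count = (4+1−4)·(4+1)^{4−1} = 1×125 = 125
Example (1,2,1,4) → sorted (1,1,2,4): b_i ≤ i ∀i, a PF.

125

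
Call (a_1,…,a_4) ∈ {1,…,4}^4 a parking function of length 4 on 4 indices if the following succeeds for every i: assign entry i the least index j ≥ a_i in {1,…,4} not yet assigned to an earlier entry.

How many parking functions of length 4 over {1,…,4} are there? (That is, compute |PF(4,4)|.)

|PF| = (4+1−4)·(4+1)^{4−1} = 1 · 125 = 125
E.g. (1,4,2,3) → sorted (1,2,3,4): b_i ≤ i ∀i, a PF.

125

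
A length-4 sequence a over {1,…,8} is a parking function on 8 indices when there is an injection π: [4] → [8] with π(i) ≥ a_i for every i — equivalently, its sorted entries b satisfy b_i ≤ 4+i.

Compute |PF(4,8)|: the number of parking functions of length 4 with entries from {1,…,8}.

3645

|PF(4,8)| = (8−4+1)·(8+1)^(4−1) = 5·729 = 3645 (Pollak)
One tuple (6,3,5,3) → sorted (3,3,5,6): b_i ≤ 4+i ∀i, a PF.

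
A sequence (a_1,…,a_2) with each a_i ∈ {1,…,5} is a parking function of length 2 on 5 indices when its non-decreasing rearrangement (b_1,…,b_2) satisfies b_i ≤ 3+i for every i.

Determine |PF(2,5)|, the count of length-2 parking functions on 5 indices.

|PF| = (6−2)·6^(2−1) = 4 · 6 = 24 (Pollak)
Example (3,1) → sorted (1,3): b_i ≤ 3+i ∀i, a PF.

24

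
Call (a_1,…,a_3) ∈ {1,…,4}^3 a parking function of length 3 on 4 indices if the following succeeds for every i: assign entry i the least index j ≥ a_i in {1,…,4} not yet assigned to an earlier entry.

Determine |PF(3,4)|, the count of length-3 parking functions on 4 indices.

50

Count = (4−3+1)·(4+1)^(3−1) = 2 · 25 = 50 (Pollak)
Example (4,2,3) → sorted (2,3,4): b_i ≤ 1+i ∀i, a PF.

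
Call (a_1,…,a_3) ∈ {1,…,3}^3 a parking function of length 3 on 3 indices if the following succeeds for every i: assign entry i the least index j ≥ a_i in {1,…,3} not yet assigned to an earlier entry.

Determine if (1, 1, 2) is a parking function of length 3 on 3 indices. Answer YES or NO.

YES

Sorted: b = (1, 1, 2).
  b_1=1 ≤ 1
  b_2=1 ≤ 2
  b_3=2 ≤ 3
All bounds hold ⇒ YES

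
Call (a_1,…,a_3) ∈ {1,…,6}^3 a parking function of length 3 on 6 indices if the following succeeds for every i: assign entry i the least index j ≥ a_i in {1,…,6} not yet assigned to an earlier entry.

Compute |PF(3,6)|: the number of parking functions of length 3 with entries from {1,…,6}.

|PF| = (6+1−3)·(6+1)^{3−1} = 4 · 49 = 196 [KW]
E.g. (3,4,1) → sorted (1,3,4): b_i ≤ 3+i ∀i, a PF.

196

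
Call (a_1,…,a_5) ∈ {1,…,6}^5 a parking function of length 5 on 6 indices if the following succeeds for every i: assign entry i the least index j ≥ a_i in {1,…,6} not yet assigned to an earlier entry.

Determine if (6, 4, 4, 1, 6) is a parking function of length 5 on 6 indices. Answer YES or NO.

Order a: b = (1, 4, 4, 6, 6).
  b_1=1 ≤ 2
  b_2=4 > 3
  fails at i=2 ⇒ NO

NO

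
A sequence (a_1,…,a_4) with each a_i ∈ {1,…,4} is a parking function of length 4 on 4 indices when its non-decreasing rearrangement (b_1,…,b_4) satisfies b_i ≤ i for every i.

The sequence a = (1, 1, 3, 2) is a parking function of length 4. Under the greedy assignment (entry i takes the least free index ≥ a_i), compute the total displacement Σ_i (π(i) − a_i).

Σπ = 10 ({1..4} each once); Σa = 1+1+3+2 = 7; disp = 10−7 = 3.

3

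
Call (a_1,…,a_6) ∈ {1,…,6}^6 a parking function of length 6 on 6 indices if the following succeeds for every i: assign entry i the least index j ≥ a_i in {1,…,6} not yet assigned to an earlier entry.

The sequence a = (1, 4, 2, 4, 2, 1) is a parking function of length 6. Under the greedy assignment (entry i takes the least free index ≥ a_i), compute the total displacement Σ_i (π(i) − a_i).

7

Σπ(i) = 1+…+6 = 21; Σa = 1+4+2+4+2+1 = 14; disp = 21−14 = 7.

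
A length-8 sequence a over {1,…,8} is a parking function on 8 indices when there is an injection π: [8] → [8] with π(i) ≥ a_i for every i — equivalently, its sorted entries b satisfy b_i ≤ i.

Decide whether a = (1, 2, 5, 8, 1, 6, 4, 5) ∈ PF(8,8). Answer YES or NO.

Sorted: b = (1, 1, 2, 4, 5, 5, 6, 8).
  b_1=1 ≤ 1
  b_2=1 ≤ 2
  b_3=2 ≤ 3
  b_4=4 ≤ 4
  b_5=5 ≤ 5
  b_6=5 ≤ 6
  b_7=6 ≤ 7
  b_8=8 ≤ 8
All bounds hold ⇒ YES

YES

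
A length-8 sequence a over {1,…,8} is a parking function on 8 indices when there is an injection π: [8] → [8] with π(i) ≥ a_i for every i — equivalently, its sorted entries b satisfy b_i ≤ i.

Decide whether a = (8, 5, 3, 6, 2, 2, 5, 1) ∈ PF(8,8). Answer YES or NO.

Order a: b = (1, 2, 2, 3, 5, 5, 6, 8).
  b_1=1 ≤ 1
  b_2=2 ≤ 2
  b_3=2 ≤ 3
  b_4=3 ≤ 4
  b_5=5 ≤ 5
  b_6=5 ≤ 6
  b_7=6 ≤ 7
  b_8=8 ≤ 8
All bounds hold ⇒ YES

YES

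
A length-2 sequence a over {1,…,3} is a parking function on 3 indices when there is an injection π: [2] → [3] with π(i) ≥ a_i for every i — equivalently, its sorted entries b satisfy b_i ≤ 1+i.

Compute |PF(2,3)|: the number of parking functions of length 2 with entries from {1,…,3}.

|PF(2,3)| = (4−2)·4^(2−1) = 2 · 4 = 8
E.g. (2,1) → sorted (1,2): b_i ≤ 1+i ∀i, a PF.

8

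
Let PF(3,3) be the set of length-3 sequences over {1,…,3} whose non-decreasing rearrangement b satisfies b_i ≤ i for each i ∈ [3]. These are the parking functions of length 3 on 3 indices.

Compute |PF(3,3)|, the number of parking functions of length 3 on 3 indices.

|PF| = 1·4^2 = 1·16 = 16 (Konheim–Weiss)
Check (3,1,2) → sorted (1,2,3): b_i ≤ i ∀i, a PF.

16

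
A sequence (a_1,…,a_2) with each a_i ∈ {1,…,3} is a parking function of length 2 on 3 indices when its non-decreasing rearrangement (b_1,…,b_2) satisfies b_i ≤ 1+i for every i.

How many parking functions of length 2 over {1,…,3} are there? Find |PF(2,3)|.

8

#PF = 2·4^1 = 2·4 = 8 (Pollak)
Example (2,2) → sorted (2,2): b_i ≤ 1+i ∀i, a PF.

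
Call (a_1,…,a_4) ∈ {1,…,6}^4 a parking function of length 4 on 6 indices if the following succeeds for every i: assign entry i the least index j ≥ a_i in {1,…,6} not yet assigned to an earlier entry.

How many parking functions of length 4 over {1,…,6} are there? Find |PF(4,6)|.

1029

Count = 3·7^3 = 3×343 = 1029 [KW]
Check (3,2,3,6) → sorted (2,3,3,6): b_i ≤ 2+i ∀i, a PF.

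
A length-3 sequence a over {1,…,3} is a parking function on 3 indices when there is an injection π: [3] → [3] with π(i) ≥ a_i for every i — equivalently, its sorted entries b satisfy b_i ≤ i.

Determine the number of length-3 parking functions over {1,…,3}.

|PF(3,3)| = 1·4^2 = 1·16 = 16
Example (1,1,2) → sorted (1,1,2): b_i ≤ i ∀i, a PF.

16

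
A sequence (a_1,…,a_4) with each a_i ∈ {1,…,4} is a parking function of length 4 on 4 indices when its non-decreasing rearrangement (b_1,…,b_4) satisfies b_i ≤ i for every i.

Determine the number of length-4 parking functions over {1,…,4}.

125

#PF = 1·5^3 = 1×125 = 125 (Konheim–Weiss)
One tuple (4,1,1,2) → sorted (1,1,2,4): b_i ≤ i ∀i, a PF.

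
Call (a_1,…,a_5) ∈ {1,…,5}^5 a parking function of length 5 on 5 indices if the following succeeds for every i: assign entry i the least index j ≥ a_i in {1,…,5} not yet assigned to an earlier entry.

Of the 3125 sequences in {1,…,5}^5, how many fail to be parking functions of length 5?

1829

#PF = (5−5+1)·(5+1)^(5−1) = 1 · 1296 = 1296 (Pollak)
Example (5,2,5,2,3) → sorted (2,2,3,5,5): b_1=2>1, not a PF.
Total 3125; non-PF = 3125−1296 = 1829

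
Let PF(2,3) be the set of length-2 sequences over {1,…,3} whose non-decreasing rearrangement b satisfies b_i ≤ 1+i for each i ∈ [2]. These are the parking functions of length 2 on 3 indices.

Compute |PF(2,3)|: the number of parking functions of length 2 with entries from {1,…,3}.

Count = (3−2+1)·(3+1)^(2−1) = 2 · 4 = 8 [KW]
Example (1,2) → sorted (1,2): b_i ≤ 1+i ∀i, a PF.

8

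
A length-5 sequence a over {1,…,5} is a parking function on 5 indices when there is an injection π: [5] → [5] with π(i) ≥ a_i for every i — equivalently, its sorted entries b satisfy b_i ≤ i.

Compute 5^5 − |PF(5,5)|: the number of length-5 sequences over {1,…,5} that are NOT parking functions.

1829

|PF| = 1·6^4 = 1·1296 = 1296 (Pollak)
Example (3,2,5,2,3) → sorted (2,2,3,3,5): b_1=2>1, not a PF.
5^5 − 1296 = 3125 − 1296 = 1829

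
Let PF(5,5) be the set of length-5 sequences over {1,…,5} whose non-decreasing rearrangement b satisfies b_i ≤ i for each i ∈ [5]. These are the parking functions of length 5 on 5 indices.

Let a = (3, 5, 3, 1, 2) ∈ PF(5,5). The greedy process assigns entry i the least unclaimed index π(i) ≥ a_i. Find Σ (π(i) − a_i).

1

Σπ = 15 ({1..5} each once); Σa = 3+5+3+1+2 = 14; disp = 15−14 = 1.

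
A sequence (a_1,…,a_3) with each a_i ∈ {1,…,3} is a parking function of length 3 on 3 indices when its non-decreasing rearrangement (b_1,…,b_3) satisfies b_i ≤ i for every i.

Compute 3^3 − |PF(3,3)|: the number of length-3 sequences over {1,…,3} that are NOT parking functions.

11

|PF| = (3+1−3)·(3+1)^{3−1} = 1·16 = 16 (Pollak)
Example (2,2,3) → sorted (2,2,3): b_1=2>1, not a PF.
Total 27; non-PF = 27−16 = 11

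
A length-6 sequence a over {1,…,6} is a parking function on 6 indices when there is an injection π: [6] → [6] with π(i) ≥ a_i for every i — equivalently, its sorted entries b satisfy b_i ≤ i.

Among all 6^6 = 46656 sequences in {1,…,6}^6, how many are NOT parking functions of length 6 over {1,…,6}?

|PF(6,6)| = (6+1−6)·(6+1)^{6−1} = 1×16807 = 16807 (Pollak)
One tuple (4,3,3,5,6,3) → sorted (3,3,3,4,5,6): b_1=3>1, not a PF.
6^6 − 16807 = 46656 − 16807 = 29849

29849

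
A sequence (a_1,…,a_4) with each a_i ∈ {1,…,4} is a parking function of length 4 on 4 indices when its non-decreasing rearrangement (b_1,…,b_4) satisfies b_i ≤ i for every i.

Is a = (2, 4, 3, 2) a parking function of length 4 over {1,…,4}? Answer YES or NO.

Rearranged: b = (2, 2, 3, 4).
  b_1=2 > 1
  fails at i=1 ⇒ NO

NO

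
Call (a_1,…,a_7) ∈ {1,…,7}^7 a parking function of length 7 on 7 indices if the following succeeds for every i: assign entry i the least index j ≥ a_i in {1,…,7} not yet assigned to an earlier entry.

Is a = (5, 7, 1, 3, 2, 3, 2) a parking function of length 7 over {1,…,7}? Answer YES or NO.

YES

Order a: b = (1, 2, 2, 3, 3, 5, 7).
  b_1=1 ≤ 1
  b_2=2 ≤ 2
  b_3=2 ≤ 3
  b_4=3 ≤ 4
  b_5=3 ≤ 5
  b_6=5 ≤ 6
  b_7=7 ≤ 7
All bounds hold ⇒ YES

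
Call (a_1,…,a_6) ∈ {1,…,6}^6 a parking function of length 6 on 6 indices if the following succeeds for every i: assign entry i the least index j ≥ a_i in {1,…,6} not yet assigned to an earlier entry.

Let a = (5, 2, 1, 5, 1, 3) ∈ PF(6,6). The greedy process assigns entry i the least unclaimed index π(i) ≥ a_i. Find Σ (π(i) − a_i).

Σπ = 21 ({1..6} each once); Σa = 5+2+1+5+1+3 = 17; disp = 21−17 = 4.

4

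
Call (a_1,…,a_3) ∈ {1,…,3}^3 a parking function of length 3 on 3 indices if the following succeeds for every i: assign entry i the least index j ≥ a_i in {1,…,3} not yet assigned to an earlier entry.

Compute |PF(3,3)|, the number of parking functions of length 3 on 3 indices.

#PF = (3−3+1)·(3+1)^(3−1) = 1×16 = 16 [KW]
E.g. (3,1,1) → sorted (1,1,3): b_i ≤ i ∀i, a PF.

16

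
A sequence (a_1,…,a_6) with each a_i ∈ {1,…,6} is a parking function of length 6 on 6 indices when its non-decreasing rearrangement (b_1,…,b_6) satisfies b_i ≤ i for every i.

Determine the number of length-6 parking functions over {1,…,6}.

Count = (6−6+1)·(6+1)^(6−1) = 1 · 16807 = 16807 (Konheim–Weiss)
E.g. (1,4,5,6,1,2) → sorted (1,1,2,4,5,6): b_i ≤ i ∀i, a PF.

16807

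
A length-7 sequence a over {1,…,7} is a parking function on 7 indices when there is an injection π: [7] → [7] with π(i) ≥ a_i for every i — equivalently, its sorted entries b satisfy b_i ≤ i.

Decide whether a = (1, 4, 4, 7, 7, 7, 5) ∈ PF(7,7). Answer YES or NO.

Sorted: b = (1, 4, 4, 5, 7, 7, 7).
  b_1=1 ≤ 1
  b_2=4 > 2
  fails at i=2 ⇒ NO

NO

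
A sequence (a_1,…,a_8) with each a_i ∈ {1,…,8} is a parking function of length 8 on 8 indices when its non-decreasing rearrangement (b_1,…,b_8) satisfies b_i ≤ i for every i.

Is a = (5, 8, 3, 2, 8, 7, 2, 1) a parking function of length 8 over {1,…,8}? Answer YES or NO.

NO

Rearranged: b = (1, 2, 2, 3, 5, 7, 8, 8).
  b_1=1 ≤ 1
  b_2=2 ≤ 2
  b_3=2 ≤ 3
  b_4=3 ≤ 4
  b_5=5 ≤ 5
  b_6=7 > 6
  fails at i=6 ⇒ NO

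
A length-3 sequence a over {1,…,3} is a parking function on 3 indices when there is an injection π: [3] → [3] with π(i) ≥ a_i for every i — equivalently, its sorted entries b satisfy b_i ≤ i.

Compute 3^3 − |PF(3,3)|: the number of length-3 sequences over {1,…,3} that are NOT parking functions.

|PF| = 1·4^2 = 1 · 16 = 16 [KW]
One tuple (2,3,2) → sorted (2,2,3): b_1=2>1, not a PF.
So 27 − 16 = 11 fail.

11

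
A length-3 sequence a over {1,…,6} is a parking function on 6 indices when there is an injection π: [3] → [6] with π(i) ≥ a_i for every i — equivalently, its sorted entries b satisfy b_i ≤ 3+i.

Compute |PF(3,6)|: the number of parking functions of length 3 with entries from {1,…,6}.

#PF = (6−3+1)·(6+1)^(3−1) = 4 · 49 = 196
One tuple (5,6,2) → sorted (2,5,6): b_i ≤ 3+i ∀i, a PF.

196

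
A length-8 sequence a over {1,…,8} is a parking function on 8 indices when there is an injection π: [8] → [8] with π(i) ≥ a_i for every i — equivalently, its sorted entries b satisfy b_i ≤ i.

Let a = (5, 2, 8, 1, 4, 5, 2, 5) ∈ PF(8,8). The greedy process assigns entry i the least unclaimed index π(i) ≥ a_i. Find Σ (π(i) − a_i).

Σπ = 36 ({1..8} each once); Σa = 5+2+8+1+4+5+2+5 = 32; disp = 36−32 = 4.

4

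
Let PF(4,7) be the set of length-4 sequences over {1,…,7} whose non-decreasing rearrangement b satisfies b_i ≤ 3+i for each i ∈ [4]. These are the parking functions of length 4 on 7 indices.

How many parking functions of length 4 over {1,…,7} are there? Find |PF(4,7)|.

2048

Count = (8−4)·8^(4−1) = 4 · 512 = 2048 (Konheim–Weiss)
Example (4,3,7,2) → sorted (2,3,4,7): b_i ≤ 3+i ∀i, a PF.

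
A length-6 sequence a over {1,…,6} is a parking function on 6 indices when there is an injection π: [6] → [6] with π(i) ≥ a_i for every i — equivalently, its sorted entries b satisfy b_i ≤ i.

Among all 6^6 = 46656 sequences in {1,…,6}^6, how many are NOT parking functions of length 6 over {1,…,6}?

|PF| = 1·7^5 = 1 · 16807 = 16807 (Konheim–Weiss)
Example (3,4,5,6,6,3) → sorted (3,3,4,5,6,6): b_1=3>1, not a PF.
6^6 − 16807 = 46656 − 16807 = 29849

29849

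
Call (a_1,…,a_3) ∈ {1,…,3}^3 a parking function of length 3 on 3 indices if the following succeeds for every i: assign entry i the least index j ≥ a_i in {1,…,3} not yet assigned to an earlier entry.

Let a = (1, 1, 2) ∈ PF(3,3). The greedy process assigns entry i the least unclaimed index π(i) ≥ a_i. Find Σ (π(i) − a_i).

Σπ = 3·4/2 = 6 (π permutes [3]); Σa = 1+1+2 = 4; disp = 6−4 = 2.

2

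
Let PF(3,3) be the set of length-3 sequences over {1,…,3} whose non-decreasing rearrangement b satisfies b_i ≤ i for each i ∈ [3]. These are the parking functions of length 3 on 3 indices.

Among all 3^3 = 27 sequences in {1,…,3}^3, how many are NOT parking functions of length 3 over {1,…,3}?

11

|PF| = (3+1−3)·(3+1)^{3−1} = 1·16 = 16 (Pollak)
E.g. (3,2,3) → sorted (2,3,3): b_1=2>1, not a PF.
3^3 − 16 = 27 − 16 = 11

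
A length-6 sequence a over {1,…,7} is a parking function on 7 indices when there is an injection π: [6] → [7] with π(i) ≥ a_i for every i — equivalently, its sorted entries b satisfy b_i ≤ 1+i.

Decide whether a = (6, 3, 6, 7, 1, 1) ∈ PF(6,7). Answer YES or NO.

NO

Order a: b = (1, 1, 3, 6, 6, 7).
  b_1=1 ≤ 2
  b_2=1 ≤ 3
  b_3=3 ≤ 4
  b_4=6 > 5
  fails at i=4 ⇒ NO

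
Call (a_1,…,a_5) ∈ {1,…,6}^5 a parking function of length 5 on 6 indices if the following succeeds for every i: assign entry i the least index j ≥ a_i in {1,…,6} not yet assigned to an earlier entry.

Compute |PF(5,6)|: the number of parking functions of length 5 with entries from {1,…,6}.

4802

#PF = 2·7^4 = 2×2401 = 4802 (Konheim–Weiss)
Check (1,2,3,1,3) → sorted (1,1,2,3,3): b_i ≤ 1+i ∀i, a PF.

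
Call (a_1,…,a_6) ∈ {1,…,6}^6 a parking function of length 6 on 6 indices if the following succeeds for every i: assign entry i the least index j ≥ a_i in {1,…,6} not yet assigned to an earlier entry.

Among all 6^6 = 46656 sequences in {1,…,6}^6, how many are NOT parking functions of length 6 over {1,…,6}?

29849

Count = (7−6)·7^(6−1) = 1 · 16807 = 16807 (Pollak)
E.g. (5,3,4,6,4,5) → sorted (3,4,4,5,5,6): b_1=3>1, not a PF.
6^6 − 16807 = 46656 − 16807 = 29849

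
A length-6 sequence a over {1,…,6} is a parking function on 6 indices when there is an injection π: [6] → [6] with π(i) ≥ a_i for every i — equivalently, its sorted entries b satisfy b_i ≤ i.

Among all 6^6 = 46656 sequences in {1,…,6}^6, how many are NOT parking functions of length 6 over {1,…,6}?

Count = (7−6)·7^(6−1) = 1·16807 = 16807 [KW]
Example (1,6,4,6,1,6) → sorted (1,1,4,6,6,6): b_3=4>3, not a PF.
6^6 − 16807 = 46656 − 16807 = 29849

29849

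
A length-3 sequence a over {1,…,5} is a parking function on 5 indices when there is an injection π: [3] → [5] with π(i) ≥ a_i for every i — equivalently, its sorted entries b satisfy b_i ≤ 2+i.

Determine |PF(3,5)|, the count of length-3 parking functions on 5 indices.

|PF| = (5+1−3)·(5+1)^{3−1} = 3 · 36 = 108 (Konheim–Weiss)
E.g. (2,3,4) → sorted (2,3,4): b_i ≤ 2+i ∀i, a PF.

108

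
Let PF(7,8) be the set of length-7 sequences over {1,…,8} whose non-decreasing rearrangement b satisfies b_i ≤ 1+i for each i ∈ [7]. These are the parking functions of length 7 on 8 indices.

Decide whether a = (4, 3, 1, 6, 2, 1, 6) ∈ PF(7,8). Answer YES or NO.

Order a: b = (1, 1, 2, 3, 4, 6, 6).
  b_1=1 ≤ 2
  b_2=1 ≤ 3
  b_3=2 ≤ 4
  b_4=3 ≤ 5
  b_5=4 ≤ 6
  b_6=6 ≤ 7
  b_7=6 ≤ 8
All bounds hold ⇒ YES

YES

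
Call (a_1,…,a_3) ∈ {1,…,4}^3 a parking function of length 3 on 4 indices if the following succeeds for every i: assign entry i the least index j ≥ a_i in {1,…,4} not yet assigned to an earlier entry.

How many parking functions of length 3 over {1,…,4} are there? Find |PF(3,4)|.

50

|PF(3,4)| = 2·5^2 = 2 · 25 = 50 [KW]
E.g. (4,1,3) → sorted (1,3,4): b_i ≤ 1+i ∀i, a PF.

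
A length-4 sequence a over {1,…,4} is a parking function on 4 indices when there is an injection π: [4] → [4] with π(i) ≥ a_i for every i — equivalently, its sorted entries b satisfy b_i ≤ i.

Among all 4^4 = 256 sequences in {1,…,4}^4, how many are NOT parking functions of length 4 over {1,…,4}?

|PF| = 1·5^3 = 1 · 125 = 125
Check (4,4,4,4) → sorted (4,4,4,4): b_1=4>1, not a PF.
4^4 − 125 = 256 − 125 = 131

131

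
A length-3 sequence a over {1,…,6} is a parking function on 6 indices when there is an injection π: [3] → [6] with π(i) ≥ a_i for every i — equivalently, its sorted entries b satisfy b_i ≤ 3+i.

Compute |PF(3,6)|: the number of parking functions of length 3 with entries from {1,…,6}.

196

#PF = (6−3+1)·(6+1)^(3−1) = 4·49 = 196 (Pollak)
Check (6,5,3) → sorted (3,5,6): b_i ≤ 3+i ∀i, a PF.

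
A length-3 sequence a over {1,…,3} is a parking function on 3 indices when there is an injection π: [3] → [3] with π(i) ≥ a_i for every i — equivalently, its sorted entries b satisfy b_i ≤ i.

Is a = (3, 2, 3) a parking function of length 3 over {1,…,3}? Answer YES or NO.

Order a: b = (2, 3, 3).
  b_1=2 > 1
  fails at i=1 ⇒ NO

NO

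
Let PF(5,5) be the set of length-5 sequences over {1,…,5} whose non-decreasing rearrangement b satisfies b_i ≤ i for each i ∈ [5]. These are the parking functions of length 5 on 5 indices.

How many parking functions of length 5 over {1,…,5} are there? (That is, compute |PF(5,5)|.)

1296

|PF(5,5)| = (6−5)·6^(5−1) = 1×1296 = 1296 (Konheim–Weiss)
E.g. (2,4,2,1,2) → sorted (1,2,2,2,4): b_i ≤ i ∀i, a PF.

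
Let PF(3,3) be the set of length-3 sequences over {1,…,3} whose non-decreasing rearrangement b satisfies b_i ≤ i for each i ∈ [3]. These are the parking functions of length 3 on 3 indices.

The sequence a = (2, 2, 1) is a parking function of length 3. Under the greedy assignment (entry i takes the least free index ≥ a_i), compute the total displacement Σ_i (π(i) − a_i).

1

Σπ = 3·4/2 = 6 (π permutes [3]); Σa = 2+2+1 = 5; disp = 6−5 = 1.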